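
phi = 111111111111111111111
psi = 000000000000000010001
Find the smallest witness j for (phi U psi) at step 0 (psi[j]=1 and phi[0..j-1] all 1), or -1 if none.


(phi U psi) at 0: need smallest j with psi[j]=1 and phi[i]=1 for all i in [0,j).
Scan from step 0:
  step 0: phi=1, psi=0 -> continue
  step 1: phi=1, psi=0 -> continue
  step 2: phi=1, psi=0 -> continue
  step 3: phi=1, psi=0 -> continue
  step 16: psi=1 and phi held for [0,16) -> witness found
Witness step = 16

16


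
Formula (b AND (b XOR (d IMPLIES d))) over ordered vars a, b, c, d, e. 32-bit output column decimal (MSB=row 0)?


Formula: (b AND (b XOR (d IMPLIES d))) over a, b, c, d, e (32 rows)
Evaluate each row (bits = a,b,c,d,e, MSB first):
  row 0 [00000]: (0 AND (0 XOR (0 IMPLIES 0))) -> 0
  row 1 [00001]: (0 AND (0 XOR (0 IMPLIES 0))) -> 0
  row 2 [00010]: (0 AND (0 XOR (1 IMPLIES 1))) -> 0
  row 3 [00011]: (0 AND (0 XOR (1 IMPLIES 1))) -> 0
  row 4 [00100]: (0 AND (0 XOR (0 IMPLIES 0))) -> 0
  row 5 [00101]: (0 AND (0 XOR (0 IMPLIES 0))) -> 0
  row 6 [00110]: (0 AND (0 XOR (1 IMPLIES 1))) -> 0
  row 7 [00111]: (0 AND (0 XOR (1 IMPLIES 1))) -> 0
  row 8 [01000]: (1 AND (1 XOR (0 IMPLIES 0))) -> 0
  row 9 [01001]: (1 AND (1 XOR (0 IMPLIES 0))) -> 0
  row 10 [01010]: (1 AND (1 XOR (1 IMPLIES 1))) -> 0
  row 11 [01011]: (1 AND (1 XOR (1 IMPLIES 1))) -> 0
  row 12 [01100]: (1 AND (1 XOR (0 IMPLIES 0))) -> 0
  row 13 [01101]: (1 AND (1 XOR (0 IMPLIES 0))) -> 0
  row 14 [01110]: (1 AND (1 XOR (1 IMPLIES 1))) -> 0
  row 15 [01111]: (1 AND (1 XOR (1 IMPLIES 1))) -> 0
  row 16 [10000]: (0 AND (0 XOR (0 IMPLIES 0))) -> 0
  row 17 [10001]: (0 AND (0 XOR (0 IMPLIES 0))) -> 0
  row 18 [10010]: (0 AND (0 XOR (1 IMPLIES 1))) -> 0
  row 19 [10011]: (0 AND (0 XOR (1 IMPLIES 1))) -> 0
  row 20 [10100]: (0 AND (0 XOR (0 IMPLIES 0))) -> 0
  row 21 [10101]: (0 AND (0 XOR (0 IMPLIES 0))) -> 0
  row 22 [10110]: (0 AND (0 XOR (1 IMPLIES 1))) -> 0
  row 23 [10111]: (0 AND (0 XOR (1 IMPLIES 1))) -> 0
  row 24 [11000]: (1 AND (1 XOR (0 IMPLIES 0))) -> 0
  row 25 [11001]: (1 AND (1 XOR (0 IMPLIES 0))) -> 0
  row 26 [11010]: (1 AND (1 XOR (1 IMPLIES 1))) -> 0
  row 27 [11011]: (1 AND (1 XOR (1 IMPLIES 1))) -> 0
  row 28 [11100]: (1 AND (1 XOR (0 IMPLIES 0))) -> 0
  row 29 [11101]: (1 AND (1 XOR (0 IMPLIES 0))) -> 0
  row 30 [11110]: (1 AND (1 XOR (1 IMPLIES 1))) -> 0
  row 31 [11111]: (1 AND (1 XOR (1 IMPLIES 1))) -> 0
Full result column, 4 rows per line (a,b,c fixed per line; d,e runs 00..11 left to right):
  rows 0-3 [a,b,c=000]: 0000  = hex 0
  rows 4-7 [a,b,c=001]: 0000  = hex 0
  rows 8-11 [a,b,c=010]: 0000  = hex 0
  rows 12-15 [a,b,c=011]: 0000  = hex 0
  rows 16-19 [a,b,c=100]: 0000  = hex 0
  rows 20-23 [a,b,c=101]: 0000  = hex 0
  rows 24-27 [a,b,c=110]: 0000  = hex 0
  rows 28-31 [a,b,c=111]: 0000  = hex 0
Output column (row 0 .. row 31) = 00000000000000000000000000000000
Output column grouped in 4s = 0000 0000 0000 0000 0000 0000 0000 0000 = 0x00000000
Convert to decimal digit by digit (value = value*16 + digit):
  0 -> 0
  0*16 + 0 = 0
  0*16 + 0 = 0
  0*16 + 0 = 0
  0*16 + 0 = 0
  0*16 + 0 = 0
  0*16 + 0 = 0
  0*16 + 0 = 0
Decimal = 0

0


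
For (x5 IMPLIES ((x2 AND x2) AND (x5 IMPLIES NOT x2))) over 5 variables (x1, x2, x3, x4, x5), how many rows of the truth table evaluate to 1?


Formula: (x5 IMPLIES ((x2 AND x2) AND (x5 IMPLIES NOT x2))) over 5 vars (32 rows)
Evaluate each row (x1, x2, x3, x4, x5 as bits, MSB first):
  row 0 [00000]: (0 IMPLIES ((0 AND 0) AND (0 IMPLIES NOT 0))) -> 1
  row 1 [00001]: (1 IMPLIES ((0 AND 0) AND (1 IMPLIES NOT 0))) -> 0
  row 2 [00010]: (0 IMPLIES ((0 AND 0) AND (0 IMPLIES NOT 0))) -> 1
  row 3 [00011]: (1 IMPLIES ((0 AND 0) AND (1 IMPLIES NOT 0))) -> 0
  row 4 [00100]: (0 IMPLIES ((0 AND 0) AND (0 IMPLIES NOT 0))) -> 1
  row 5 [00101]: (1 IMPLIES ((0 AND 0) AND (1 IMPLIES NOT 0))) -> 0
  row 6 [00110]: (0 IMPLIES ((0 AND 0) AND (0 IMPLIES NOT 0))) -> 1
  row 7 [00111]: (1 IMPLIES ((0 AND 0) AND (1 IMPLIES NOT 0))) -> 0
  row 8 [01000]: (0 IMPLIES ((1 AND 1) AND (0 IMPLIES NOT 1))) -> 1
  row 9 [01001]: (1 IMPLIES ((1 AND 1) AND (1 IMPLIES NOT 1))) -> 0
  row 10 [01010]: (0 IMPLIES ((1 AND 1) AND (0 IMPLIES NOT 1))) -> 1
  row 11 [01011]: (1 IMPLIES ((1 AND 1) AND (1 IMPLIES NOT 1))) -> 0
  row 12 [01100]: (0 IMPLIES ((1 AND 1) AND (0 IMPLIES NOT 1))) -> 1
  row 13 [01101]: (1 IMPLIES ((1 AND 1) AND (1 IMPLIES NOT 1))) -> 0
  row 14 [01110]: (0 IMPLIES ((1 AND 1) AND (0 IMPLIES NOT 1))) -> 1
  row 15 [01111]: (1 IMPLIES ((1 AND 1) AND (1 IMPLIES NOT 1))) -> 0
  row 16 [10000]: (0 IMPLIES ((0 AND 0) AND (0 IMPLIES NOT 0))) -> 1
  row 17 [10001]: (1 IMPLIES ((0 AND 0) AND (1 IMPLIES NOT 0))) -> 0
  row 18 [10010]: (0 IMPLIES ((0 AND 0) AND (0 IMPLIES NOT 0))) -> 1
  row 19 [10011]: (1 IMPLIES ((0 AND 0) AND (1 IMPLIES NOT 0))) -> 0
  row 20 [10100]: (0 IMPLIES ((0 AND 0) AND (0 IMPLIES NOT 0))) -> 1
  row 21 [10101]: (1 IMPLIES ((0 AND 0) AND (1 IMPLIES NOT 0))) -> 0
  row 22 [10110]: (0 IMPLIES ((0 AND 0) AND (0 IMPLIES NOT 0))) -> 1
  row 23 [10111]: (1 IMPLIES ((0 AND 0) AND (1 IMPLIES NOT 0))) -> 0
  row 24 [11000]: (0 IMPLIES ((1 AND 1) AND (0 IMPLIES NOT 1))) -> 1
  row 25 [11001]: (1 IMPLIES ((1 AND 1) AND (1 IMPLIES NOT 1))) -> 0
  row 26 [11010]: (0 IMPLIES ((1 AND 1) AND (0 IMPLIES NOT 1))) -> 1
  row 27 [11011]: (1 IMPLIES ((1 AND 1) AND (1 IMPLIES NOT 1))) -> 0
  row 28 [11100]: (0 IMPLIES ((1 AND 1) AND (0 IMPLIES NOT 1))) -> 1
  row 29 [11101]: (1 IMPLIES ((1 AND 1) AND (1 IMPLIES NOT 1))) -> 0
  row 30 [11110]: (0 IMPLIES ((1 AND 1) AND (0 IMPLIES NOT 1))) -> 1
  row 31 [11111]: (1 IMPLIES ((1 AND 1) AND (1 IMPLIES NOT 1))) -> 0
Full result column, 8 rows per line (x1,x2 fixed per line; x3,x4,x5 runs 000..111 left to right):
  rows 0-7 [x1,x2=00]: 10101010  (ones: 4)
  rows 8-15 [x1,x2=01]: 10101010  (ones: 4)
  rows 16-23 [x1,x2=10]: 10101010  (ones: 4)
  rows 24-31 [x1,x2=11]: 10101010  (ones: 4)
Count of 1-rows = 4+4+4+4 = 16

16


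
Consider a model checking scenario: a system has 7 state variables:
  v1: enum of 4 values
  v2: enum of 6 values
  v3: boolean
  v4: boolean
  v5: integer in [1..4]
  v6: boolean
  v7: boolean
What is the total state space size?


State space = product of domain sizes of all variables.
Domain sizes:
  v1 (enum of 4 values): 4
  v2 (enum of 6 values): 6
  v3 (boolean): 2
  v4 (boolean): 2
  v5 (integer in [1..4]): 4
  v6 (boolean): 2
  v7 (boolean): 2
Product = 4 * 6 * 2 * 2 * 4 * 2 * 2 = 1536

1536


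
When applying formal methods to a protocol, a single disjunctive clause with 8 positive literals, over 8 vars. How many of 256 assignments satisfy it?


Step 1: Total=2^8=256
Step 2: Unsat when all 8 false: 2^0=1
Step 3: Sat=256-1=255

255


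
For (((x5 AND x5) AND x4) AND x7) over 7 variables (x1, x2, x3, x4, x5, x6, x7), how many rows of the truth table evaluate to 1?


Formula: (((x5 AND x5) AND x4) AND x7) over 7 vars (128 rows)
Evaluate each row (x1, x2, x3, x4, x5, x6, x7 as bits, MSB first):
  row 0 [0000000]: (((0 AND 0) AND 0) AND 0) -> 0
  row 1 [0000001]: (((0 AND 0) AND 0) AND 1) -> 0
  row 2 [0000010]: (((0 AND 0) AND 0) AND 0) -> 0
  row 3 [0000011]: (((0 AND 0) AND 0) AND 1) -> 0
  row 4 [0000100]: (((1 AND 1) AND 0) AND 0) -> 0
  (every remaining row is evaluated the same way; all 128 results are listed next)
Full result column, 8 rows per line (x1,x2,x3,x4 fixed per line; x5,x6,x7 runs 000..111 left to right):
  rows 0-7 [x1,x2,x3,x4=0000]: 00000000  (ones: 0)
  rows 8-15 [x1,x2,x3,x4=0001]: 00000101  (ones: 2)
  rows 16-23 [x1,x2,x3,x4=0010]: 00000000  (ones: 0)
  rows 24-31 [x1,x2,x3,x4=0011]: 00000101  (ones: 2)
  rows 32-39 [x1,x2,x3,x4=0100]: 00000000  (ones: 0)
  rows 40-47 [x1,x2,x3,x4=0101]: 00000101  (ones: 2)
  rows 48-55 [x1,x2,x3,x4=0110]: 00000000  (ones: 0)
  rows 56-63 [x1,x2,x3,x4=0111]: 00000101  (ones: 2)
  rows 64-71 [x1,x2,x3,x4=1000]: 00000000  (ones: 0)
  rows 72-79 [x1,x2,x3,x4=1001]: 00000101  (ones: 2)
  rows 80-87 [x1,x2,x3,x4=1010]: 00000000  (ones: 0)
  rows 88-95 [x1,x2,x3,x4=1011]: 00000101  (ones: 2)
  rows 96-103 [x1,x2,x3,x4=1100]: 00000000  (ones: 0)
  rows 104-111 [x1,x2,x3,x4=1101]: 00000101  (ones: 2)
  rows 112-119 [x1,x2,x3,x4=1110]: 00000000  (ones: 0)
  rows 120-127 [x1,x2,x3,x4=1111]: 00000101  (ones: 2)
Count of 1-rows = 0+2+0+2+0+2+0+2+0+2+0+2+0+2+0+2 = 16

16


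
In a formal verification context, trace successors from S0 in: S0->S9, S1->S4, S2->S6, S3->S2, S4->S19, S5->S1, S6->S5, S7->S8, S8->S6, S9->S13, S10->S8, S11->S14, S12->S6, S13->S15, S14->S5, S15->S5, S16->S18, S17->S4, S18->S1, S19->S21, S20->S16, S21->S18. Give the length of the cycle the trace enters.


Trace from S0 until a state repeats:
  S0 -> S9 -> S13 -> S15 -> S5 -> S1 -> S4 -> S19 -> S21 -> S18 -> S1
S1 first seen at step 5, revisited at step 10.
Cycle length = 10 - 5 = 5

5


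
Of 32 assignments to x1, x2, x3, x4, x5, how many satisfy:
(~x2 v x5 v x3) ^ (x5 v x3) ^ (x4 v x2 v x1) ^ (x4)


CNF with 4 clauses over 5 vars (32 assignments).
An assignment satisfies CNF iff every clause has >=1 true literal.
Check each row (bits = x1,x2,x3,x4,x5; clause T/F shown):
  row 0 [00000]: clauses=TFFF -> 0
  row 1 [00001]: clauses=TTFF -> 0
  row 2 [00010]: clauses=TFTT -> 0
  row 3 [00011]: clauses=TTTT -> 1
  row 4 [00100]: clauses=TTFF -> 0
  row 5 [00101]: clauses=TTFF -> 0
  row 6 [00110]: clauses=TTTT -> 1
  row 7 [00111]: clauses=TTTT -> 1
  row 8 [01000]: clauses=FFTF -> 0
  row 9 [01001]: clauses=TTTF -> 0
  row 10 [01010]: clauses=FFTT -> 0
  row 11 [01011]: clauses=TTTT -> 1
  row 12 [01100]: clauses=TTTF -> 0
  row 13 [01101]: clauses=TTTF -> 0
  row 14 [01110]: clauses=TTTT -> 1
  row 15 [01111]: clauses=TTTT -> 1
  row 16 [10000]: clauses=TFTF -> 0
  row 17 [10001]: clauses=TTTF -> 0
  row 18 [10010]: clauses=TFTT -> 0
  row 19 [10011]: clauses=TTTT -> 1
  row 20 [10100]: clauses=TTTF -> 0
  row 21 [10101]: clauses=TTTF -> 0
  row 22 [10110]: clauses=TTTT -> 1
  row 23 [10111]: clauses=TTTT -> 1
  row 24 [11000]: clauses=FFTF -> 0
  row 25 [11001]: clauses=TTTF -> 0
  row 26 [11010]: clauses=FFTT -> 0
  row 27 [11011]: clauses=TTTT -> 1
  row 28 [11100]: clauses=TTTF -> 0
  row 29 [11101]: clauses=TTTF -> 0
  row 30 [11110]: clauses=TTTT -> 1
  row 31 [11111]: clauses=TTTT -> 1
Full result column, 8 rows per line (x1,x2 fixed per line; x3,x4,x5 runs 000..111 left to right):
  rows 0-7 [x1,x2=00]: 00010011  (ones: 3)
  rows 8-15 [x1,x2=01]: 00010011  (ones: 3)
  rows 16-23 [x1,x2=10]: 00010011  (ones: 3)
  rows 24-31 [x1,x2=11]: 00010011  (ones: 3)
Satisfying assignments = 3+3+3+3 = 12

12


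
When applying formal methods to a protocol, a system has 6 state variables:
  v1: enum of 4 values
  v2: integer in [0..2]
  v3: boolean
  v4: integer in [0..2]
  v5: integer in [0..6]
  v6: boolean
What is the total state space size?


State space = product of domain sizes of all variables.
Domain sizes:
  v1 (enum of 4 values): 4
  v2 (integer in [0..2]): 3
  v3 (boolean): 2
  v4 (integer in [0..2]): 3
  v5 (integer in [0..6]): 7
  v6 (boolean): 2
Product = 4 * 3 * 2 * 3 * 7 * 2 = 1008

1008


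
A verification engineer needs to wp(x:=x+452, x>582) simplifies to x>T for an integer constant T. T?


Formula: wp(x:=E, P) = P[E/x] (substitute E for x in postcondition)
Step 1: Postcondition: x>582
Step 2: Substitute x+452 for x: x+452>582
Step 3: Solve for x: x > 582-452 = 130

130


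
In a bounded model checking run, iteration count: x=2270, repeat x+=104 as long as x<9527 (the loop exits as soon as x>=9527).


Step 1: x goes from 2270 toward 9527 by 104; the body runs while x<9527, so iterations = ceil((bound-start)/step)
Step 2: Distance=7257
Step 3: ceil(7257/104)=70

70


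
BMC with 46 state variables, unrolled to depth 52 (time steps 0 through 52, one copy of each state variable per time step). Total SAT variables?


BMC unrolls to depth k, creating one copy of each state var for steps 0..k.
Step count = 52 + 1 = 53 (steps 0 through 52)
Vars per step = 46
Total = 46 * 53 = 2438

2438


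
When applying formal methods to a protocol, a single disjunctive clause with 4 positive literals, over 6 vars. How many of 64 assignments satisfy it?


Step 1: Total=2^6=64
Step 2: Unsat when all 4 false: 2^2=4
Step 3: Sat=64-4=60

60


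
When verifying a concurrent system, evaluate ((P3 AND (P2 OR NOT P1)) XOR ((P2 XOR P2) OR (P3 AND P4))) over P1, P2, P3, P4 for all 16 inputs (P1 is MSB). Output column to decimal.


Formula: ((P3 AND (P2 OR NOT P1)) XOR ((P2 XOR P2) OR (P3 AND P4))) over P1, P2, P3, P4 (16 rows)
Evaluate each row (bits = P1,P2,P3,P4, MSB first):
  row 0 [0000]: ((0 AND (0 OR NOT 0)) XOR ((0 XOR 0) OR (0 AND 0))) -> 0
  row 1 [0001]: ((0 AND (0 OR NOT 0)) XOR ((0 XOR 0) OR (0 AND 1))) -> 0
  row 2 [0010]: ((1 AND (0 OR NOT 0)) XOR ((0 XOR 0) OR (1 AND 0))) -> 1
  row 3 [0011]: ((1 AND (0 OR NOT 0)) XOR ((0 XOR 0) OR (1 AND 1))) -> 0
  row 4 [0100]: ((0 AND (1 OR NOT 0)) XOR ((1 XOR 1) OR (0 AND 0))) -> 0
  row 5 [0101]: ((0 AND (1 OR NOT 0)) XOR ((1 XOR 1) OR (0 AND 1))) -> 0
  row 6 [0110]: ((1 AND (1 OR NOT 0)) XOR ((1 XOR 1) OR (1 AND 0))) -> 1
  row 7 [0111]: ((1 AND (1 OR NOT 0)) XOR ((1 XOR 1) OR (1 AND 1))) -> 0
  row 8 [1000]: ((0 AND (0 OR NOT 1)) XOR ((0 XOR 0) OR (0 AND 0))) -> 0
  row 9 [1001]: ((0 AND (0 OR NOT 1)) XOR ((0 XOR 0) OR (0 AND 1))) -> 0
  row 10 [1010]: ((1 AND (0 OR NOT 1)) XOR ((0 XOR 0) OR (1 AND 0))) -> 0
  row 11 [1011]: ((1 AND (0 OR NOT 1)) XOR ((0 XOR 0) OR (1 AND 1))) -> 1
  row 12 [1100]: ((0 AND (1 OR NOT 1)) XOR ((1 XOR 1) OR (0 AND 0))) -> 0
  row 13 [1101]: ((0 AND (1 OR NOT 1)) XOR ((1 XOR 1) OR (0 AND 1))) -> 0
  row 14 [1110]: ((1 AND (1 OR NOT 1)) XOR ((1 XOR 1) OR (1 AND 0))) -> 1
  row 15 [1111]: ((1 AND (1 OR NOT 1)) XOR ((1 XOR 1) OR (1 AND 1))) -> 0
Full result column, 4 rows per line (P1,P2 fixed per line; P3,P4 runs 00..11 left to right):
  rows 0-3 [P1,P2=00]: 0010  = hex 2
  rows 4-7 [P1,P2=01]: 0010  = hex 2
  rows 8-11 [P1,P2=10]: 0001  = hex 1
  rows 12-15 [P1,P2=11]: 0010  = hex 2
Output column (row 0 .. row 15) = 0010001000010010
Output column grouped in 4s = 0010 0010 0001 0010 = 0x2212
Convert to decimal digit by digit (value = value*16 + digit):
  2 -> 2
  2*16 + 2 = 34
  34*16 + 1 = 545
  545*16 + 2 = 8722
Decimal = 8722

8722


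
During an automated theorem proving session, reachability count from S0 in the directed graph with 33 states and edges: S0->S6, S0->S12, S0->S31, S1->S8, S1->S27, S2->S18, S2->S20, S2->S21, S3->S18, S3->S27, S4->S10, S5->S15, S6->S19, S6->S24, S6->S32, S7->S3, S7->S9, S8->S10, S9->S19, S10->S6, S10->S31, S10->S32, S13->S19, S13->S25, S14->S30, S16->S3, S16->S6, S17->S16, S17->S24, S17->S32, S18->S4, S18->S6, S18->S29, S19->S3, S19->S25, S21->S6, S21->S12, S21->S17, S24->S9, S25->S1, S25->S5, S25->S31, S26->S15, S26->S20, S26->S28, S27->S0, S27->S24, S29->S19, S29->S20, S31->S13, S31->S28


BFS from S0:
  layer 0: {S0}
  layer 1: {S6, S12, S31}
  layer 2: {S13, S19, S24, S28, S32}
  layer 3: {S3, S9, S25}
  layer 4: {S1, S5, S18, S27}
  layer 5: {S4, S8, S15, S29}
  layer 6: {S10, S20}
Reachable set: {S0, S1, S3, S4, S5, S6, S8, S9, S10, S12, S13, S15, S18, S19, S20, S24, S25, S27, S28, S29, S31, S32}
Count = 22

22


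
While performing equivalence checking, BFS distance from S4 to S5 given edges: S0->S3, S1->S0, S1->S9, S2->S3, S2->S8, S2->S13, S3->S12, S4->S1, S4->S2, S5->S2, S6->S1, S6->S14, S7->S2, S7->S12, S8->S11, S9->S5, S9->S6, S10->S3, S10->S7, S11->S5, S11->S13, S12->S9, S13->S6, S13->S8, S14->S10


BFS layer-by-layer from S4:
  dist 0: {S4}
  dist 1: {S1, S2}
  dist 2: {S0, S3, S8, S9, S13}
  dist 3: {S5, S6, S11, S12}
  -> S5 reached at distance 3
Shortest path length = 3

3


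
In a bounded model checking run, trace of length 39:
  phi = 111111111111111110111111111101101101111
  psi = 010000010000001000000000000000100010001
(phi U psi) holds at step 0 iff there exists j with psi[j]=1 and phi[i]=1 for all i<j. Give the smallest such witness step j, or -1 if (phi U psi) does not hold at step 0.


(phi U psi) at 0: need smallest j with psi[j]=1 and phi[i]=1 for all i in [0,j).
Scan from step 0:
  step 0: phi=1, psi=0 -> continue
  step 1: psi=1 and phi held for [0,1) -> witness found
Witness step = 1

1


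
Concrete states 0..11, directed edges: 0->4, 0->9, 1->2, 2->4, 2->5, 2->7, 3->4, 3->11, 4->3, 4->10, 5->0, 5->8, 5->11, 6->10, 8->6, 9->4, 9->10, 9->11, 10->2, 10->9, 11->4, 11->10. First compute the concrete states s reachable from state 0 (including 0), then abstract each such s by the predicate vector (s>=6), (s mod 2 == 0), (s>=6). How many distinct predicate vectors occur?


BFS from 0:
Concrete reachable: {0, 2, 3, 4, 5, 6, 7, 8, 9, 10, 11}
Abstract via predicates (s>=6), (s mod 2 == 0), (s>=6):
  (0,0,0) <- {3, 5}
  (0,1,0) <- {0, 2, 4}
  (1,0,1) <- {7, 9, 11}
  (1,1,1) <- {6, 8, 10}
Distinct abstract states = 4

4


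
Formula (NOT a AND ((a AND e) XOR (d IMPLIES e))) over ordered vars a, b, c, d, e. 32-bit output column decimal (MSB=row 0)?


Formula: (NOT a AND ((a AND e) XOR (d IMPLIES e))) over a, b, c, d, e (32 rows)
Evaluate each row (bits = a,b,c,d,e, MSB first):
  row 0 [00000]: (NOT 0 AND ((0 AND 0) XOR (0 IMPLIES 0))) -> 1
  row 1 [00001]: (NOT 0 AND ((0 AND 1) XOR (0 IMPLIES 1))) -> 1
  row 2 [00010]: (NOT 0 AND ((0 AND 0) XOR (1 IMPLIES 0))) -> 0
  row 3 [00011]: (NOT 0 AND ((0 AND 1) XOR (1 IMPLIES 1))) -> 1
  row 4 [00100]: (NOT 0 AND ((0 AND 0) XOR (0 IMPLIES 0))) -> 1
  row 5 [00101]: (NOT 0 AND ((0 AND 1) XOR (0 IMPLIES 1))) -> 1
  row 6 [00110]: (NOT 0 AND ((0 AND 0) XOR (1 IMPLIES 0))) -> 0
  row 7 [00111]: (NOT 0 AND ((0 AND 1) XOR (1 IMPLIES 1))) -> 1
  row 8 [01000]: (NOT 0 AND ((0 AND 0) XOR (0 IMPLIES 0))) -> 1
  row 9 [01001]: (NOT 0 AND ((0 AND 1) XOR (0 IMPLIES 1))) -> 1
  row 10 [01010]: (NOT 0 AND ((0 AND 0) XOR (1 IMPLIES 0))) -> 0
  row 11 [01011]: (NOT 0 AND ((0 AND 1) XOR (1 IMPLIES 1))) -> 1
  row 12 [01100]: (NOT 0 AND ((0 AND 0) XOR (0 IMPLIES 0))) -> 1
  row 13 [01101]: (NOT 0 AND ((0 AND 1) XOR (0 IMPLIES 1))) -> 1
  row 14 [01110]: (NOT 0 AND ((0 AND 0) XOR (1 IMPLIES 0))) -> 0
  row 15 [01111]: (NOT 0 AND ((0 AND 1) XOR (1 IMPLIES 1))) -> 1
  row 16 [10000]: (NOT 1 AND ((1 AND 0) XOR (0 IMPLIES 0))) -> 0
  row 17 [10001]: (NOT 1 AND ((1 AND 1) XOR (0 IMPLIES 1))) -> 0
  row 18 [10010]: (NOT 1 AND ((1 AND 0) XOR (1 IMPLIES 0))) -> 0
  row 19 [10011]: (NOT 1 AND ((1 AND 1) XOR (1 IMPLIES 1))) -> 0
  row 20 [10100]: (NOT 1 AND ((1 AND 0) XOR (0 IMPLIES 0))) -> 0
  row 21 [10101]: (NOT 1 AND ((1 AND 1) XOR (0 IMPLIES 1))) -> 0
  row 22 [10110]: (NOT 1 AND ((1 AND 0) XOR (1 IMPLIES 0))) -> 0
  row 23 [10111]: (NOT 1 AND ((1 AND 1) XOR (1 IMPLIES 1))) -> 0
  row 24 [11000]: (NOT 1 AND ((1 AND 0) XOR (0 IMPLIES 0))) -> 0
  row 25 [11001]: (NOT 1 AND ((1 AND 1) XOR (0 IMPLIES 1))) -> 0
  row 26 [11010]: (NOT 1 AND ((1 AND 0) XOR (1 IMPLIES 0))) -> 0
  row 27 [11011]: (NOT 1 AND ((1 AND 1) XOR (1 IMPLIES 1))) -> 0
  row 28 [11100]: (NOT 1 AND ((1 AND 0) XOR (0 IMPLIES 0))) -> 0
  row 29 [11101]: (NOT 1 AND ((1 AND 1) XOR (0 IMPLIES 1))) -> 0
  row 30 [11110]: (NOT 1 AND ((1 AND 0) XOR (1 IMPLIES 0))) -> 0
  row 31 [11111]: (NOT 1 AND ((1 AND 1) XOR (1 IMPLIES 1))) -> 0
Full result column, 4 rows per line (a,b,c fixed per line; d,e runs 00..11 left to right):
  rows 0-3 [a,b,c=000]: 1101  = hex D
  rows 4-7 [a,b,c=001]: 1101  = hex D
  rows 8-11 [a,b,c=010]: 1101  = hex D
  rows 12-15 [a,b,c=011]: 1101  = hex D
  rows 16-19 [a,b,c=100]: 0000  = hex 0
  rows 20-23 [a,b,c=101]: 0000  = hex 0
  rows 24-27 [a,b,c=110]: 0000  = hex 0
  rows 28-31 [a,b,c=111]: 0000  = hex 0
Output column (row 0 .. row 31) = 11011101110111010000000000000000
Output column grouped in 4s = 1101 1101 1101 1101 0000 0000 0000 0000 = 0xDDDD0000
Convert to decimal digit by digit (value = value*16 + digit):
  D -> 13
  13*16 + 13 (D) = 221
  221*16 + 13 (D) = 3549
  3549*16 + 13 (D) = 56797
  56797*16 + 0 = 908752
  908752*16 + 0 = 14540032
  14540032*16 + 0 = 232640512
  232640512*16 + 0 = 3722248192
Decimal = 3722248192

3722248192


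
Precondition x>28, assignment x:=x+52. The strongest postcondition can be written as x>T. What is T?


Formula: sp(P, x:=E) = exists old_x. (x = E[old_x/x]) AND P[old_x/x] (old_x is the value of x before the assignment; eliminate old_x by solving x = E[old_x/x] for old_x)
Step 1: Precondition P: x>28, i.e. old_x > 28
Step 2: Assignment gives x = old_x + 52, so old_x = x - 52
Step 3: Substitute into P: x - 52 > 28
Step 4: Simplify: x > 28+52 = 80

80


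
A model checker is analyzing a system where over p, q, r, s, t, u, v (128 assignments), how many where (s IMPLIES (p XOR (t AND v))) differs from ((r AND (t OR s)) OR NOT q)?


F1 = (s IMPLIES (p XOR (t AND v)))
F2 = ((r AND (t OR s)) OR NOT q)
Evaluate both on each of 128 rows (bits = p,q,r,s,t,u,v):
  row 0 [0000000]: F1=1 F2=1 -> 0
  row 1 [0000001]: F1=1 F2=1 -> 0
  row 2 [0000010]: F1=1 F2=1 -> 0
  row 3 [0000011]: F1=1 F2=1 -> 0
  row 4 [0000100]: F1=1 F2=1 -> 0
  (every remaining row is evaluated the same way; all 128 results are listed next)
Full result column, 8 rows per line (p,q,r,s fixed per line; t,u,v runs 000..111 left to right):
  rows 0-7 [p,q,r,s=0000]: 00000000  (ones: 0)
  rows 8-15 [p,q,r,s=0001]: 11111010  (ones: 6)
  rows 16-23 [p,q,r,s=0010]: 00000000  (ones: 0)
  rows 24-31 [p,q,r,s=0011]: 11111010  (ones: 6)
  rows 32-39 [p,q,r,s=0100]: 11111111  (ones: 8)
  rows 40-47 [p,q,r,s=0101]: 00000101  (ones: 2)
  rows 48-55 [p,q,r,s=0110]: 11110000  (ones: 4)
  rows 56-63 [p,q,r,s=0111]: 11111010  (ones: 6)
  rows 64-71 [p,q,r,s=1000]: 00000000  (ones: 0)
  rows 72-79 [p,q,r,s=1001]: 00000101  (ones: 2)
  rows 80-87 [p,q,r,s=1010]: 00000000  (ones: 0)
  rows 88-95 [p,q,r,s=1011]: 00000101  (ones: 2)
  rows 96-103 [p,q,r,s=1100]: 11111111  (ones: 8)
  rows 104-111 [p,q,r,s=1101]: 11111010  (ones: 6)
  rows 112-119 [p,q,r,s=1110]: 11110000  (ones: 4)
  rows 120-127 [p,q,r,s=1111]: 00000101  (ones: 2)
Disagreements = 0+6+0+6+8+2+4+6+0+2+0+2+8+6+4+2 = 56

56


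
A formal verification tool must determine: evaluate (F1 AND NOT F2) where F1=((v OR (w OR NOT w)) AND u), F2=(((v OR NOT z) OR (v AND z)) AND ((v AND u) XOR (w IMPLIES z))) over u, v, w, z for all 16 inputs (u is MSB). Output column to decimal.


F1 = ((v OR (w OR NOT w)) AND u)
F2 = (((v OR NOT z) OR (v AND z)) AND ((v AND u) XOR (w IMPLIES z)))
Counterexample to F1=>F2 is where F1=1 and F2=0.
Evaluate each row (bits = u,v,w,z, MSB first):
  row 0 [0000]: F1=0 F2=1 -> F1&~F2 -> 0
  row 1 [0001]: F1=0 F2=0 -> F1&~F2 -> 0
  row 2 [0010]: F1=0 F2=0 -> F1&~F2 -> 0
  row 3 [0011]: F1=0 F2=0 -> F1&~F2 -> 0
  row 4 [0100]: F1=0 F2=1 -> F1&~F2 -> 0
  row 5 [0101]: F1=0 F2=1 -> F1&~F2 -> 0
  row 6 [0110]: F1=0 F2=0 -> F1&~F2 -> 0
  row 7 [0111]: F1=0 F2=1 -> F1&~F2 -> 0
  row 8 [1000]: F1=1 F2=1 -> F1&~F2 -> 0
  row 9 [1001]: F1=1 F2=0 -> F1&~F2 -> 1
  row 10 [1010]: F1=1 F2=0 -> F1&~F2 -> 1
  row 11 [1011]: F1=1 F2=0 -> F1&~F2 -> 1
  row 12 [1100]: F1=1 F2=0 -> F1&~F2 -> 1
  row 13 [1101]: F1=1 F2=0 -> F1&~F2 -> 1
  row 14 [1110]: F1=1 F2=1 -> F1&~F2 -> 0
  row 15 [1111]: F1=1 F2=0 -> F1&~F2 -> 1
Full result column, 4 rows per line (u,v fixed per line; w,z runs 00..11 left to right):
  rows 0-3 [u,v=00]: 0000  = hex 0
  rows 4-7 [u,v=01]: 0000  = hex 0
  rows 8-11 [u,v=10]: 0111  = hex 7
  rows 12-15 [u,v=11]: 1101  = hex D
Counterexample vector (row 0 .. row 15) = 0000000001111101
Output column grouped in 4s = 0000 0000 0111 1101 = 0x007D
Convert to decimal digit by digit (value = value*16 + digit):
  0 -> 0
  0*16 + 0 = 0
  0*16 + 7 = 7
  7*16 + 13 (D) = 125
Decimal = 125

125


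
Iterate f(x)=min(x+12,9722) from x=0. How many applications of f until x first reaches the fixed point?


Step 1: x=0, cap=9722, increment=12
Step 2: x grows by 12 each step until capped at 9722; fixed point is x=9722
Step 3: iterations = ceil(9722/12) = 811

811


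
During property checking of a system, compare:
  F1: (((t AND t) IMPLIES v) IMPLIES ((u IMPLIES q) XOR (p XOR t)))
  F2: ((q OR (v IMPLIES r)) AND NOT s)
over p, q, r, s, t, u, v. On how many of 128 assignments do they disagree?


F1 = (((t AND t) IMPLIES v) IMPLIES ((u IMPLIES q) XOR (p XOR t)))
F2 = ((q OR (v IMPLIES r)) AND NOT s)
Evaluate both on each of 128 rows (bits = p,q,r,s,t,u,v):
  row 0 [0000000]: F1=1 F2=1 -> 0
  row 1 [0000001]: F1=1 F2=0 (differ) -> 1
  row 2 [0000010]: F1=0 F2=1 (differ) -> 1
  row 3 [0000011]: F1=0 F2=0 -> 0
  row 4 [0000100]: F1=1 F2=1 -> 0
  (every remaining row is evaluated the same way; all 128 results are listed next)
Full result column, 8 rows per line (p,q,r,s fixed per line; t,u,v runs 000..111 left to right):
  rows 0-7 [p,q,r,s=0000]: 01100001  (ones: 3)
  rows 8-15 [p,q,r,s=0001]: 11001011  (ones: 5)
  rows 16-23 [p,q,r,s=0010]: 00110100  (ones: 3)
  rows 24-31 [p,q,r,s=0011]: 11001011  (ones: 5)
  rows 32-39 [p,q,r,s=0100]: 00000101  (ones: 2)
  rows 40-47 [p,q,r,s=0101]: 11111010  (ones: 6)
  rows 48-55 [p,q,r,s=0110]: 00000101  (ones: 2)
  rows 56-63 [p,q,r,s=0111]: 11111010  (ones: 6)
  rows 64-71 [p,q,r,s=1000]: 10010100  (ones: 3)
  rows 72-79 [p,q,r,s=1001]: 00111110  (ones: 5)
  rows 80-87 [p,q,r,s=1010]: 11000001  (ones: 3)
  rows 88-95 [p,q,r,s=1011]: 00111110  (ones: 5)
  rows 96-103 [p,q,r,s=1100]: 11110000  (ones: 4)
  rows 104-111 [p,q,r,s=1101]: 00001111  (ones: 4)
  rows 112-119 [p,q,r,s=1110]: 11110000  (ones: 4)
  rows 120-127 [p,q,r,s=1111]: 00001111  (ones: 4)
Disagreements = 3+5+3+5+2+6+2+6+3+5+3+5+4+4+4+4 = 64

64


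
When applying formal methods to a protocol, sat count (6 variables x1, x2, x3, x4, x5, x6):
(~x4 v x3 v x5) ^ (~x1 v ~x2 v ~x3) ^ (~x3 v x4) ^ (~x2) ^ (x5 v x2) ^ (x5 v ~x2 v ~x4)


CNF with 6 clauses over 6 vars (64 assignments).
An assignment satisfies CNF iff every clause has >=1 true literal.
Check each row (bits = x1,x2,x3,x4,x5,x6; clause T/F shown):
  row 0 [000000]: clauses=TTTTFT -> 0
  row 1 [000001]: clauses=TTTTFT -> 0
  row 2 [000010]: clauses=TTTTTT -> 1
  row 3 [000011]: clauses=TTTTTT -> 1
  row 4 [000100]: clauses=FTTTFT -> 0
  (every remaining row is evaluated the same way; all 64 results are listed next)
Full result column, 8 rows per line (x1,x2,x3 fixed per line; x4,x5,x6 runs 000..111 left to right):
  rows 0-7 [x1,x2,x3=000]: 00110011  (ones: 4)
  rows 8-15 [x1,x2,x3=001]: 00000011  (ones: 2)
  rows 16-23 [x1,x2,x3=010]: 00000000  (ones: 0)
  rows 24-31 [x1,x2,x3=011]: 00000000  (ones: 0)
  rows 32-39 [x1,x2,x3=100]: 00110011  (ones: 4)
  rows 40-47 [x1,x2,x3=101]: 00000011  (ones: 2)
  rows 48-55 [x1,x2,x3=110]: 00000000  (ones: 0)
  rows 56-63 [x1,x2,x3=111]: 00000000  (ones: 0)
Satisfying assignments = 4+2+0+0+4+2+0+0 = 12

12


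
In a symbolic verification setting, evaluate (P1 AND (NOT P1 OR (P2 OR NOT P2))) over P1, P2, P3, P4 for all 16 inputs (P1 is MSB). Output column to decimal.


Formula: (P1 AND (NOT P1 OR (P2 OR NOT P2))) over P1, P2, P3, P4 (16 rows)
Evaluate each row (bits = P1,P2,P3,P4, MSB first):
  row 0 [0000]: (0 AND (NOT 0 OR (0 OR NOT 0))) -> 0
  row 1 [0001]: (0 AND (NOT 0 OR (0 OR NOT 0))) -> 0
  row 2 [0010]: (0 AND (NOT 0 OR (0 OR NOT 0))) -> 0
  row 3 [0011]: (0 AND (NOT 0 OR (0 OR NOT 0))) -> 0
  row 4 [0100]: (0 AND (NOT 0 OR (1 OR NOT 1))) -> 0
  row 5 [0101]: (0 AND (NOT 0 OR (1 OR NOT 1))) -> 0
  row 6 [0110]: (0 AND (NOT 0 OR (1 OR NOT 1))) -> 0
  row 7 [0111]: (0 AND (NOT 0 OR (1 OR NOT 1))) -> 0
  row 8 [1000]: (1 AND (NOT 1 OR (0 OR NOT 0))) -> 1
  row 9 [1001]: (1 AND (NOT 1 OR (0 OR NOT 0))) -> 1
  row 10 [1010]: (1 AND (NOT 1 OR (0 OR NOT 0))) -> 1
  row 11 [1011]: (1 AND (NOT 1 OR (0 OR NOT 0))) -> 1
  row 12 [1100]: (1 AND (NOT 1 OR (1 OR NOT 1))) -> 1
  row 13 [1101]: (1 AND (NOT 1 OR (1 OR NOT 1))) -> 1
  row 14 [1110]: (1 AND (NOT 1 OR (1 OR NOT 1))) -> 1
  row 15 [1111]: (1 AND (NOT 1 OR (1 OR NOT 1))) -> 1
Full result column, 4 rows per line (P1,P2 fixed per line; P3,P4 runs 00..11 left to right):
  rows 0-3 [P1,P2=00]: 0000  = hex 0
  rows 4-7 [P1,P2=01]: 0000  = hex 0
  rows 8-11 [P1,P2=10]: 1111  = hex F
  rows 12-15 [P1,P2=11]: 1111  = hex F
Output column (row 0 .. row 15) = 0000000011111111
Output column grouped in 4s = 0000 0000 1111 1111 = 0x00FF
Convert to decimal digit by digit (value = value*16 + digit):
  0 -> 0
  0*16 + 0 = 0
  0*16 + 15 (F) = 15
  15*16 + 15 (F) = 255
Decimal = 255

255


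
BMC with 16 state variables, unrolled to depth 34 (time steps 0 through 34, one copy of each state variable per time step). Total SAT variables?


BMC unrolls to depth k, creating one copy of each state var for steps 0..k.
Step count = 34 + 1 = 35 (steps 0 through 34)
Vars per step = 16
Total = 16 * 35 = 560

560


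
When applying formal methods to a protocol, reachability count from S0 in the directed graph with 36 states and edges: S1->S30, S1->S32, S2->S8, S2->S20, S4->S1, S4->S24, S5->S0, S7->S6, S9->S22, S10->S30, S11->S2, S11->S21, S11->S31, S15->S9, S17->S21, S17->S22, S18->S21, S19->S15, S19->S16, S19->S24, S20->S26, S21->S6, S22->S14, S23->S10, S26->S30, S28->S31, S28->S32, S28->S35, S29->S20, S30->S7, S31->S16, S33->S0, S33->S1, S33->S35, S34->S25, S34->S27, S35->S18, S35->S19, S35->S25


BFS from S0:
  layer 0: {S0}
Reachable set: {S0}
Count = 1

1


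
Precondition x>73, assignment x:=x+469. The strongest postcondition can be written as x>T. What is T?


Formula: sp(P, x:=E) = exists old_x. (x = E[old_x/x]) AND P[old_x/x] (old_x is the value of x before the assignment; eliminate old_x by solving x = E[old_x/x] for old_x)
Step 1: Precondition P: x>73, i.e. old_x > 73
Step 2: Assignment gives x = old_x + 469, so old_x = x - 469
Step 3: Substitute into P: x - 469 > 73
Step 4: Simplify: x > 73+469 = 542

542


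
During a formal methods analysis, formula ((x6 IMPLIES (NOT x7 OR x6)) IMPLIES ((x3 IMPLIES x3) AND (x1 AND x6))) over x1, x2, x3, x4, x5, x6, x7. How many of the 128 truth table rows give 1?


Formula: ((x6 IMPLIES (NOT x7 OR x6)) IMPLIES ((x3 IMPLIES x3) AND (x1 AND x6))) over 7 vars (128 rows)
Evaluate each row (x1, x2, x3, x4, x5, x6, x7 as bits, MSB first):
  row 0 [0000000]: ((0 IMPLIES (NOT 0 OR 0)) IMPLIES ((0 IMPLIES 0) AND (0 AND 0))) -> 0
  row 1 [0000001]: ((0 IMPLIES (NOT 1 OR 0)) IMPLIES ((0 IMPLIES 0) AND (0 AND 0))) -> 0
  row 2 [0000010]: ((1 IMPLIES (NOT 0 OR 1)) IMPLIES ((0 IMPLIES 0) AND (0 AND 1))) -> 0
  row 3 [0000011]: ((1 IMPLIES (NOT 1 OR 1)) IMPLIES ((0 IMPLIES 0) AND (0 AND 1))) -> 0
  row 4 [0000100]: ((0 IMPLIES (NOT 0 OR 0)) IMPLIES ((0 IMPLIES 0) AND (0 AND 0))) -> 0
  (every remaining row is evaluated the same way; all 128 results are listed next)
Full result column, 8 rows per line (x1,x2,x3,x4 fixed per line; x5,x6,x7 runs 000..111 left to right):
  rows 0-7 [x1,x2,x3,x4=0000]: 00000000  (ones: 0)
  rows 8-15 [x1,x2,x3,x4=0001]: 00000000  (ones: 0)
  rows 16-23 [x1,x2,x3,x4=0010]: 00000000  (ones: 0)
  rows 24-31 [x1,x2,x3,x4=0011]: 00000000  (ones: 0)
  rows 32-39 [x1,x2,x3,x4=0100]: 00000000  (ones: 0)
  rows 40-47 [x1,x2,x3,x4=0101]: 00000000  (ones: 0)
  rows 48-55 [x1,x2,x3,x4=0110]: 00000000  (ones: 0)
  rows 56-63 [x1,x2,x3,x4=0111]: 00000000  (ones: 0)
  rows 64-71 [x1,x2,x3,x4=1000]: 00110011  (ones: 4)
  rows 72-79 [x1,x2,x3,x4=1001]: 00110011  (ones: 4)
  rows 80-87 [x1,x2,x3,x4=1010]: 00110011  (ones: 4)
  rows 88-95 [x1,x2,x3,x4=1011]: 00110011  (ones: 4)
  rows 96-103 [x1,x2,x3,x4=1100]: 00110011  (ones: 4)
  rows 104-111 [x1,x2,x3,x4=1101]: 00110011  (ones: 4)
  rows 112-119 [x1,x2,x3,x4=1110]: 00110011  (ones: 4)
  rows 120-127 [x1,x2,x3,x4=1111]: 00110011  (ones: 4)
Count of 1-rows = 0+0+0+0+0+0+0+0+4+4+4+4+4+4+4+4 = 32

32


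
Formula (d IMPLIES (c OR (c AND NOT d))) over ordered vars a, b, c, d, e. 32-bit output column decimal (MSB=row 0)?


Formula: (d IMPLIES (c OR (c AND NOT d))) over a, b, c, d, e (32 rows)
Evaluate each row (bits = a,b,c,d,e, MSB first):
  row 0 [00000]: (0 IMPLIES (0 OR (0 AND NOT 0))) -> 1
  row 1 [00001]: (0 IMPLIES (0 OR (0 AND NOT 0))) -> 1
  row 2 [00010]: (1 IMPLIES (0 OR (0 AND NOT 1))) -> 0
  row 3 [00011]: (1 IMPLIES (0 OR (0 AND NOT 1))) -> 0
  row 4 [00100]: (0 IMPLIES (1 OR (1 AND NOT 0))) -> 1
  row 5 [00101]: (0 IMPLIES (1 OR (1 AND NOT 0))) -> 1
  row 6 [00110]: (1 IMPLIES (1 OR (1 AND NOT 1))) -> 1
  row 7 [00111]: (1 IMPLIES (1 OR (1 AND NOT 1))) -> 1
  row 8 [01000]: (0 IMPLIES (0 OR (0 AND NOT 0))) -> 1
  row 9 [01001]: (0 IMPLIES (0 OR (0 AND NOT 0))) -> 1
  row 10 [01010]: (1 IMPLIES (0 OR (0 AND NOT 1))) -> 0
  row 11 [01011]: (1 IMPLIES (0 OR (0 AND NOT 1))) -> 0
  row 12 [01100]: (0 IMPLIES (1 OR (1 AND NOT 0))) -> 1
  row 13 [01101]: (0 IMPLIES (1 OR (1 AND NOT 0))) -> 1
  row 14 [01110]: (1 IMPLIES (1 OR (1 AND NOT 1))) -> 1
  row 15 [01111]: (1 IMPLIES (1 OR (1 AND NOT 1))) -> 1
  row 16 [10000]: (0 IMPLIES (0 OR (0 AND NOT 0))) -> 1
  row 17 [10001]: (0 IMPLIES (0 OR (0 AND NOT 0))) -> 1
  row 18 [10010]: (1 IMPLIES (0 OR (0 AND NOT 1))) -> 0
  row 19 [10011]: (1 IMPLIES (0 OR (0 AND NOT 1))) -> 0
  row 20 [10100]: (0 IMPLIES (1 OR (1 AND NOT 0))) -> 1
  row 21 [10101]: (0 IMPLIES (1 OR (1 AND NOT 0))) -> 1
  row 22 [10110]: (1 IMPLIES (1 OR (1 AND NOT 1))) -> 1
  row 23 [10111]: (1 IMPLIES (1 OR (1 AND NOT 1))) -> 1
  row 24 [11000]: (0 IMPLIES (0 OR (0 AND NOT 0))) -> 1
  row 25 [11001]: (0 IMPLIES (0 OR (0 AND NOT 0))) -> 1
  row 26 [11010]: (1 IMPLIES (0 OR (0 AND NOT 1))) -> 0
  row 27 [11011]: (1 IMPLIES (0 OR (0 AND NOT 1))) -> 0
  row 28 [11100]: (0 IMPLIES (1 OR (1 AND NOT 0))) -> 1
  row 29 [11101]: (0 IMPLIES (1 OR (1 AND NOT 0))) -> 1
  row 30 [11110]: (1 IMPLIES (1 OR (1 AND NOT 1))) -> 1
  row 31 [11111]: (1 IMPLIES (1 OR (1 AND NOT 1))) -> 1
Full result column, 4 rows per line (a,b,c fixed per line; d,e runs 00..11 left to right):
  rows 0-3 [a,b,c=000]: 1100  = hex C
  rows 4-7 [a,b,c=001]: 1111  = hex F
  rows 8-11 [a,b,c=010]: 1100  = hex C
  rows 12-15 [a,b,c=011]: 1111  = hex F
  rows 16-19 [a,b,c=100]: 1100  = hex C
  rows 20-23 [a,b,c=101]: 1111  = hex F
  rows 24-27 [a,b,c=110]: 1100  = hex C
  rows 28-31 [a,b,c=111]: 1111  = hex F
Output column (row 0 .. row 31) = 11001111110011111100111111001111
Output column grouped in 4s = 1100 1111 1100 1111 1100 1111 1100 1111 = 0xCFCFCFCF
Convert to decimal digit by digit (value = value*16 + digit):
  C -> 12
  12*16 + 15 (F) = 207
  207*16 + 12 (C) = 3324
  3324*16 + 15 (F) = 53199
  53199*16 + 12 (C) = 851196
  851196*16 + 15 (F) = 13619151
  13619151*16 + 12 (C) = 217906428
  217906428*16 + 15 (F) = 3486502863
Decimal = 3486502863

3486502863


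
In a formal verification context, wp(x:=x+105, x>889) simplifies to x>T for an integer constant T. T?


Formula: wp(x:=E, P) = P[E/x] (substitute E for x in postcondition)
Step 1: Postcondition: x>889
Step 2: Substitute x+105 for x: x+105>889
Step 3: Solve for x: x > 889-105 = 784

784


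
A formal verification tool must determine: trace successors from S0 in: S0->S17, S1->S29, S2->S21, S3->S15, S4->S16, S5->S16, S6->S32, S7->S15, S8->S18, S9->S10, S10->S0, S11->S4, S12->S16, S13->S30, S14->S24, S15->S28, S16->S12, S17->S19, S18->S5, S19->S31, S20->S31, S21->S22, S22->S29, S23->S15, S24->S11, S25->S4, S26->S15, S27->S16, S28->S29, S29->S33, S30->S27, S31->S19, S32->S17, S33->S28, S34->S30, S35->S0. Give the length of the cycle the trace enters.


Trace from S0 until a state repeats:
  S0 -> S17 -> S19 -> S31 -> S19
S19 first seen at step 2, revisited at step 4.
Cycle length = 4 - 2 = 2

2


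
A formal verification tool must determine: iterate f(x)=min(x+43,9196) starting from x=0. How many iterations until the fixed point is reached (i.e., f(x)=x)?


Step 1: x=0, cap=9196, increment=43
Step 2: x grows by 43 each step until capped at 9196; fixed point is x=9196
Step 3: iterations = ceil(9196/43) = 214

214


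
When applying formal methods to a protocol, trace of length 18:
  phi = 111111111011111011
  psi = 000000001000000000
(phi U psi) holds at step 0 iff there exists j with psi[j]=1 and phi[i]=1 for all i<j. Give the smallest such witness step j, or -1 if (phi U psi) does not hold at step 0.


(phi U psi) at 0: need smallest j with psi[j]=1 and phi[i]=1 for all i in [0,j).
Scan from step 0:
  step 0: phi=1, psi=0 -> continue
  step 1: phi=1, psi=0 -> continue
  step 2: phi=1, psi=0 -> continue
  step 3: phi=1, psi=0 -> continue
  step 8: psi=1 and phi held for [0,8) -> witness found
Witness step = 8

8


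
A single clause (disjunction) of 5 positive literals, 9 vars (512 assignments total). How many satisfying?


Step 1: Total=2^9=512
Step 2: Unsat when all 5 false: 2^4=16
Step 3: Sat=512-16=496

496


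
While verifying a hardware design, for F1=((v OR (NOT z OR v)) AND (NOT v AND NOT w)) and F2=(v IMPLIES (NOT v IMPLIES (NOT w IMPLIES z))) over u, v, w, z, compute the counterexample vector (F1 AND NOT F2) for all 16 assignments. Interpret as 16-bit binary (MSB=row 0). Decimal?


F1 = ((v OR (NOT z OR v)) AND (NOT v AND NOT w))
F2 = (v IMPLIES (NOT v IMPLIES (NOT w IMPLIES z)))
Counterexample to F1=>F2 is where F1=1 and F2=0.
Evaluate each row (bits = u,v,w,z, MSB first):
  row 0 [0000]: F1=1 F2=1 -> F1&~F2 -> 0
  row 1 [0001]: F1=0 F2=1 -> F1&~F2 -> 0
  row 2 [0010]: F1=0 F2=1 -> F1&~F2 -> 0
  row 3 [0011]: F1=0 F2=1 -> F1&~F2 -> 0
  row 4 [0100]: F1=0 F2=1 -> F1&~F2 -> 0
  row 5 [0101]: F1=0 F2=1 -> F1&~F2 -> 0
  row 6 [0110]: F1=0 F2=1 -> F1&~F2 -> 0
  row 7 [0111]: F1=0 F2=1 -> F1&~F2 -> 0
  row 8 [1000]: F1=1 F2=1 -> F1&~F2 -> 0
  row 9 [1001]: F1=0 F2=1 -> F1&~F2 -> 0
  row 10 [1010]: F1=0 F2=1 -> F1&~F2 -> 0
  row 11 [1011]: F1=0 F2=1 -> F1&~F2 -> 0
  row 12 [1100]: F1=0 F2=1 -> F1&~F2 -> 0
  row 13 [1101]: F1=0 F2=1 -> F1&~F2 -> 0
  row 14 [1110]: F1=0 F2=1 -> F1&~F2 -> 0
  row 15 [1111]: F1=0 F2=1 -> F1&~F2 -> 0
Full result column, 4 rows per line (u,v fixed per line; w,z runs 00..11 left to right):
  rows 0-3 [u,v=00]: 0000  = hex 0
  rows 4-7 [u,v=01]: 0000  = hex 0
  rows 8-11 [u,v=10]: 0000  = hex 0
  rows 12-15 [u,v=11]: 0000  = hex 0
Counterexample vector (row 0 .. row 15) = 0000000000000000
Output column grouped in 4s = 0000 0000 0000 0000 = 0x0000
Convert to decimal digit by digit (value = value*16 + digit):
  0 -> 0
  0*16 + 0 = 0
  0*16 + 0 = 0
  0*16 + 0 = 0
Decimal = 0

0


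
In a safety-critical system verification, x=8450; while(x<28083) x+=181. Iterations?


Step 1: x goes from 8450 toward 28083 by 181; the body runs while x<28083, so iterations = ceil((bound-start)/step)
Step 2: Distance=19633
Step 3: ceil(19633/181)=109

109


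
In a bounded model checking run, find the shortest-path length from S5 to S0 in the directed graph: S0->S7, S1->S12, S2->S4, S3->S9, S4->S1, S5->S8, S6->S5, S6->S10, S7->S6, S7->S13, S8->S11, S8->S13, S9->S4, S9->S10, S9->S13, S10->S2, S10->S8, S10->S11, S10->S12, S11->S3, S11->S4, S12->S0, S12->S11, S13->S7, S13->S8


BFS layer-by-layer from S5:
  dist 0: {S5}
  dist 1: {S8}
  dist 2: {S11, S13}
  dist 3: {S3, S4, S7}
  dist 4: {S1, S6, S9}
  dist 5: {S10, S12}
  dist 6: {S0, S2}
  -> S0 reached at distance 6
Shortest path length = 6

6


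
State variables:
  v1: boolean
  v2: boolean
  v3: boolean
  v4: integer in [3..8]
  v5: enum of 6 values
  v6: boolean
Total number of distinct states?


State space = product of domain sizes of all variables.
Domain sizes:
  v1 (boolean): 2
  v2 (boolean): 2
  v3 (boolean): 2
  v4 (integer in [3..8]): 6
  v5 (enum of 6 values): 6
  v6 (boolean): 2
Product = 2 * 2 * 2 * 6 * 6 * 2 = 576

576


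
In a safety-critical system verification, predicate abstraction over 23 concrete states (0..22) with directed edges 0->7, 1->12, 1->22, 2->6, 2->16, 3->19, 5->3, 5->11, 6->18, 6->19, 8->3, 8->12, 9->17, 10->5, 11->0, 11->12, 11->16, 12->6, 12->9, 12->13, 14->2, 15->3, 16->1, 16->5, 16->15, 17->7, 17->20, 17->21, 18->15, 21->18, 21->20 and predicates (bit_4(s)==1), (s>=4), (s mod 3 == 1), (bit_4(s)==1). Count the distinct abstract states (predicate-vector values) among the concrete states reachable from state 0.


BFS from 0:
Concrete reachable: {0, 7}
Abstract via predicates (bit_4(s)==1), (s>=4), (s mod 3 == 1), (bit_4(s)==1):
  (0,0,0,0) <- {0}
  (0,1,1,0) <- {7}
Distinct abstract states = 2

2


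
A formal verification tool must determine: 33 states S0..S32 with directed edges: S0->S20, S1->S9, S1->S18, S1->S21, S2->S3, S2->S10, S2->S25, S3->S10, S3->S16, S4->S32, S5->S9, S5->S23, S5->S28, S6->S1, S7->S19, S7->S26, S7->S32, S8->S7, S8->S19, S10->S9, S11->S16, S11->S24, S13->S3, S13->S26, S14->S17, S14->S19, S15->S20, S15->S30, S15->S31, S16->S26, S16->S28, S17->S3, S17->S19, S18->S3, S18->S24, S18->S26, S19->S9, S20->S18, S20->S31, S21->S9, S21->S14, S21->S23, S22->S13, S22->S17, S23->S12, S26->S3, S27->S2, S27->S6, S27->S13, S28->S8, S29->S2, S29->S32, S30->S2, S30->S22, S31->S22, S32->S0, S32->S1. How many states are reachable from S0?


BFS from S0:
  layer 0: {S0}
  layer 1: {S20}
  layer 2: {S18, S31}
  layer 3: {S3, S22, S24, S26}
  layer 4: {S10, S13, S16, S17}
  layer 5: {S9, S19, S28}
  layer 6: {S8}
  layer 7: {S7}
  layer 8: {S32}
  layer 9: {S1}
  layer 10: {S21}
  layer 11: {S14, S23}
  layer 12: {S12}
Reachable set: {S0, S1, S3, S7, S8, S9, S10, S12, S13, S14, S16, S17, S18, S19, S20, S21, S22, S23, S24, S26, S28, S31, S32}
Count = 23

23
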